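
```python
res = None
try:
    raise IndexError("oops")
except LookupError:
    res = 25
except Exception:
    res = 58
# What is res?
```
25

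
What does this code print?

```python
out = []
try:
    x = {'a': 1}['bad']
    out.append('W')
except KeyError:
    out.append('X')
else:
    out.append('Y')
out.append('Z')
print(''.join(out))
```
XZ

else block skipped when exception is caught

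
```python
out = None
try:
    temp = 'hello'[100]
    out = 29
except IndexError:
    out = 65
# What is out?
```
65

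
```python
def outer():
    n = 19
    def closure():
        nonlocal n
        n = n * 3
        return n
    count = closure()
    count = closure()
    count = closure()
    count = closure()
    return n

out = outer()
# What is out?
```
1539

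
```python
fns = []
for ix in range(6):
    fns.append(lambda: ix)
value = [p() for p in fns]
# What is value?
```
[5, 5, 5, 5, 5, 5]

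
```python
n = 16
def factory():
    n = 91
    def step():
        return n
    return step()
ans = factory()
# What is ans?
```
91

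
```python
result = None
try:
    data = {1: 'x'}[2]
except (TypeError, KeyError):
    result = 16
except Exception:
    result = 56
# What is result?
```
16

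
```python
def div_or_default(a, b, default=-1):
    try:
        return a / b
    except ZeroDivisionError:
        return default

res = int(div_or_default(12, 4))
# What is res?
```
3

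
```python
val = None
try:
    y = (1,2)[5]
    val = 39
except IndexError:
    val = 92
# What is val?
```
92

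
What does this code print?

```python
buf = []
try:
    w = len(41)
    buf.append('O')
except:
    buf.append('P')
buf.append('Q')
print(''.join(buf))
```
PQ

Exception raised in try, caught by bare except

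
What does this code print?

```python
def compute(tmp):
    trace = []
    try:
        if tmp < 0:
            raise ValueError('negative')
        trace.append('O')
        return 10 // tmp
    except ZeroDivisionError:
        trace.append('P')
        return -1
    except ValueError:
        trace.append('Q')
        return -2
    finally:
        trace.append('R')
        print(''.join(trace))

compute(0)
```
OPR

tmp=0 causes ZeroDivisionError, caught, finally prints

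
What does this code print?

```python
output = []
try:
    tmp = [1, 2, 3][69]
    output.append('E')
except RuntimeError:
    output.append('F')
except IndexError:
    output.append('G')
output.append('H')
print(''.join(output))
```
GH

IndexError is caught by its specific handler, not RuntimeError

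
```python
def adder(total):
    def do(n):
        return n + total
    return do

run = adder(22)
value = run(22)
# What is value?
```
44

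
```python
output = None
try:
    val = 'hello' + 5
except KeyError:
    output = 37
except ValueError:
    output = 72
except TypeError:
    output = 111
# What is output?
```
111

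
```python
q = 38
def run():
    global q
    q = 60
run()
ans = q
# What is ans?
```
60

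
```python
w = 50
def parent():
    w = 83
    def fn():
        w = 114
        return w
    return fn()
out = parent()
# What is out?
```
114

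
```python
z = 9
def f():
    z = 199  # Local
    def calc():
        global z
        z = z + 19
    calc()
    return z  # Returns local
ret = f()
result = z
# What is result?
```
28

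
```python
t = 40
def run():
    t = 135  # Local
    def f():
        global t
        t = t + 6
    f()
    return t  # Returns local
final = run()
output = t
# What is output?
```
46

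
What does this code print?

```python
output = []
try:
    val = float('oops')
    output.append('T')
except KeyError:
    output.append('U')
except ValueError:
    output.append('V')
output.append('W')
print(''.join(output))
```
VW

ValueError is caught by its specific handler, not KeyError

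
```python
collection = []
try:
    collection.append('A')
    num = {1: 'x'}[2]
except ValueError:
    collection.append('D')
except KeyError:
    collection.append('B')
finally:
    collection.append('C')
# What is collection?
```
['A', 'B', 'C']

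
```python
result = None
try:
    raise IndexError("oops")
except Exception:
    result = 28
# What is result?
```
28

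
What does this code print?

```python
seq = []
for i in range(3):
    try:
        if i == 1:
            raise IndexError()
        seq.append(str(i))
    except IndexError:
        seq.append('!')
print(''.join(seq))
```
0!2

Exception on i=1 caught, loop continues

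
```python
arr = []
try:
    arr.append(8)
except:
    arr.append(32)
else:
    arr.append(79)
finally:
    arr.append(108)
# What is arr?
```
[8, 79, 108]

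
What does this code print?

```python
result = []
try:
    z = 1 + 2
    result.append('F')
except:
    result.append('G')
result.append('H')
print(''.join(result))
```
FH

No exception, try block completes normally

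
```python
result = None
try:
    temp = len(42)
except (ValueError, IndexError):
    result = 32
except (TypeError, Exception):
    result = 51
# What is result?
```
51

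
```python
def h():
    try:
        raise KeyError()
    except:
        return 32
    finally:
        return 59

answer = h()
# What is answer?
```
59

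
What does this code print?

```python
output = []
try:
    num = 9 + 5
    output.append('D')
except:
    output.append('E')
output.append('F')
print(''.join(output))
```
DF

No exception, try block completes normally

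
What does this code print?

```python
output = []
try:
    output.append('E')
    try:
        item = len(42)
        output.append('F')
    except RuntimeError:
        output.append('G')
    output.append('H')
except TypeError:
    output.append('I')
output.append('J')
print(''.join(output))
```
EIJ

Inner handler doesn't match, propagates to outer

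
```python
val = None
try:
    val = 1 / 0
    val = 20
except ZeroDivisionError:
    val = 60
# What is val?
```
60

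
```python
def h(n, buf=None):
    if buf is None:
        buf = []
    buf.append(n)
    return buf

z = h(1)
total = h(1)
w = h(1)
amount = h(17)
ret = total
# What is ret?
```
[1]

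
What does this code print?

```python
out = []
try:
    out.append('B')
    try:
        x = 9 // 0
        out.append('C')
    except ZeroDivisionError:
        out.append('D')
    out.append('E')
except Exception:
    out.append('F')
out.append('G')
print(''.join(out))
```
BDEG

Inner exception caught by inner handler, outer continues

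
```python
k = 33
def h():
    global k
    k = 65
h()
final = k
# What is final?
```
65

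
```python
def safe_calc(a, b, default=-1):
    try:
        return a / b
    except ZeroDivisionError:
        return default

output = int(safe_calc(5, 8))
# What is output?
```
0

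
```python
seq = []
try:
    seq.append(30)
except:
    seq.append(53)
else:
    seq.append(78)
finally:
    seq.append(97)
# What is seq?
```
[30, 78, 97]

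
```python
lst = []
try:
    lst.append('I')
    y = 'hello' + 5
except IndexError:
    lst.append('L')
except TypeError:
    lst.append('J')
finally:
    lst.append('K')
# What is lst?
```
['I', 'J', 'K']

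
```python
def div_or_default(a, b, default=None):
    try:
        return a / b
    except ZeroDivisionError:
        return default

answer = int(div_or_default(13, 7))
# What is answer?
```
1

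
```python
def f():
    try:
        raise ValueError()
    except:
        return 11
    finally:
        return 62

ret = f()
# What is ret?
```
62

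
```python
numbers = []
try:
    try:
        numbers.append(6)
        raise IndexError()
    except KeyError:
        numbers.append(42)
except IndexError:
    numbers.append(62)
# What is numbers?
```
[6, 62]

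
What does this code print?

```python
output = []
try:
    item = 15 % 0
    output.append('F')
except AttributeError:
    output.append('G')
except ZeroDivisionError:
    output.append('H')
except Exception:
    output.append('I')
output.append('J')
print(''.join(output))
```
HJ

ZeroDivisionError matches before generic Exception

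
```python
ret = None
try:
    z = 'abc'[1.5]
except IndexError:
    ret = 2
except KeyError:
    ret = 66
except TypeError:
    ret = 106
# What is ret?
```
106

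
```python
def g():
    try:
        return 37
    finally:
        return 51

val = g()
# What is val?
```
51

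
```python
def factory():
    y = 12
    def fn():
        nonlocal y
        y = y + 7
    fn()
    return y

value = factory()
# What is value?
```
19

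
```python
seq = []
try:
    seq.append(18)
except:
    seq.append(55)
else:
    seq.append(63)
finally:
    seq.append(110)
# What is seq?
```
[18, 63, 110]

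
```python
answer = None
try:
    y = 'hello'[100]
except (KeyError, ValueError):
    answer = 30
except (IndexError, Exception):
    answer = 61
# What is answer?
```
61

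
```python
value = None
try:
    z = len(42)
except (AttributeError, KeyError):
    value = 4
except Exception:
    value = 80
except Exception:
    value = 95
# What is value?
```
80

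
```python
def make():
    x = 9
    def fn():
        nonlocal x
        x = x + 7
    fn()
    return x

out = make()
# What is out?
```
16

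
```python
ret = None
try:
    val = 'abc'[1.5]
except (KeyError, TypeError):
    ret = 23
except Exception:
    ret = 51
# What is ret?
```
23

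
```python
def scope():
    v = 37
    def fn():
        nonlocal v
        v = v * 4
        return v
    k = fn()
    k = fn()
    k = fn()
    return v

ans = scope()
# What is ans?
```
2368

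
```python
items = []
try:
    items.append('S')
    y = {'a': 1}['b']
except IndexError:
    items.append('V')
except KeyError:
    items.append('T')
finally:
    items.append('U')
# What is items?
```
['S', 'T', 'U']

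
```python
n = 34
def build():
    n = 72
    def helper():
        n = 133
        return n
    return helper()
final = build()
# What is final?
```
133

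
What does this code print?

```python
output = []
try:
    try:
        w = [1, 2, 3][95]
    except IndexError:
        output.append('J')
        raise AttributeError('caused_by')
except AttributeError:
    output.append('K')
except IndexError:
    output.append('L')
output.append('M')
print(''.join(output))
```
JKM

AttributeError raised and caught, original IndexError not re-raised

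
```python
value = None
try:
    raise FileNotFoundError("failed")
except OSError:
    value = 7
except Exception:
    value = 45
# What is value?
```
7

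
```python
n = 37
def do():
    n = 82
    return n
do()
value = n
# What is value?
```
37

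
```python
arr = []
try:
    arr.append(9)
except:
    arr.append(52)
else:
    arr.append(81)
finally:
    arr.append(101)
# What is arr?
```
[9, 81, 101]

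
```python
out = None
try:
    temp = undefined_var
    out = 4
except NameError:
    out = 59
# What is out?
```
59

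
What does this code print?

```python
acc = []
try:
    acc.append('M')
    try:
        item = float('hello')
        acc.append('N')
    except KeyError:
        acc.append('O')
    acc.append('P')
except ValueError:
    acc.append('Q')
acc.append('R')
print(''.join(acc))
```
MQR

Inner handler doesn't match, propagates to outer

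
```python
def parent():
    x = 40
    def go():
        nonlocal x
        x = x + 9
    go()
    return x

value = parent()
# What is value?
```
49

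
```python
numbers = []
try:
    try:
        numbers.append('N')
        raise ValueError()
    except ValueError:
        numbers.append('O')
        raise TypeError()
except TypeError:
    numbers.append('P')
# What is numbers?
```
['N', 'O', 'P']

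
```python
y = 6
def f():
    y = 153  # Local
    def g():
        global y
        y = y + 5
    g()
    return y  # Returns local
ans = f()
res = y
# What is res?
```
11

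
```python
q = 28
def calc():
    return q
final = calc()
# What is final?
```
28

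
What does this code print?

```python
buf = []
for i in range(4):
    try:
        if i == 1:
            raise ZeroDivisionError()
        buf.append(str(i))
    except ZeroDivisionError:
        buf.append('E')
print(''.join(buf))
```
0E23

Exception on i=1 caught, loop continues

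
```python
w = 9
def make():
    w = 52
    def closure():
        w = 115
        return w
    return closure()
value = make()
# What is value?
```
115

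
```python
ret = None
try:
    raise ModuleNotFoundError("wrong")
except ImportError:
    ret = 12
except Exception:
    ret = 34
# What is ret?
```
12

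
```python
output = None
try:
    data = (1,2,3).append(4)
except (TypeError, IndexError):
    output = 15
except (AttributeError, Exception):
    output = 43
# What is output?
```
43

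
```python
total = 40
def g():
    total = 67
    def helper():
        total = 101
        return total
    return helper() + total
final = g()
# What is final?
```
168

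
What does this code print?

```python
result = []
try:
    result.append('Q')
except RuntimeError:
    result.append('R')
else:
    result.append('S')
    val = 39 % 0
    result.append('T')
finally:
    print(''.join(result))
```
QS

Try succeeds, else appends 'S', ZeroDivisionError in else is uncaught, finally prints before exception propagates ('T' never appended)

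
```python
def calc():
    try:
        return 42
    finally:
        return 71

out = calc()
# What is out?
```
71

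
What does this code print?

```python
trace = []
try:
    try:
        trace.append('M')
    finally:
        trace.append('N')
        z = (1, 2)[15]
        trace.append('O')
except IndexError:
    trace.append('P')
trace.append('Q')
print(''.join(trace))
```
MNPQ

Exception in inner finally caught by outer except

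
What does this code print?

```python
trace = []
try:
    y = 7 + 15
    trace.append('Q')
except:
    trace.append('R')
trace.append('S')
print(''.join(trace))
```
QS

No exception, try block completes normally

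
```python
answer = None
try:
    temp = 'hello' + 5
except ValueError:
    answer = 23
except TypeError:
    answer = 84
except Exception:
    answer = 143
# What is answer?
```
84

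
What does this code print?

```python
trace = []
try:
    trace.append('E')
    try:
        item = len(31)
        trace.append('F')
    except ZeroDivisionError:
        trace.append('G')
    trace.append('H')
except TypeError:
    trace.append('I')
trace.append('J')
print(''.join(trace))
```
EIJ

Inner handler doesn't match, propagates to outer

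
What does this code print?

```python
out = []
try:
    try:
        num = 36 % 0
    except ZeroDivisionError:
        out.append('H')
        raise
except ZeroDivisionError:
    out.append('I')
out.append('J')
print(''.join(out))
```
HIJ

raise without argument re-raises current exception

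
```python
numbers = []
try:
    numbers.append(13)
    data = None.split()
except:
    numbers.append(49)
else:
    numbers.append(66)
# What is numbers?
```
[13, 49]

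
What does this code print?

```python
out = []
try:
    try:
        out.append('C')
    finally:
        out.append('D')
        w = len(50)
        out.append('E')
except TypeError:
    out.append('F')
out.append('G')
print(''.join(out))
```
CDFG

Exception in inner finally caught by outer except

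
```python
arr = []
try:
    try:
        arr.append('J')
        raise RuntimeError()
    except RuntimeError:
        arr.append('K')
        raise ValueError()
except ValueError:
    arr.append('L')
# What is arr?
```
['J', 'K', 'L']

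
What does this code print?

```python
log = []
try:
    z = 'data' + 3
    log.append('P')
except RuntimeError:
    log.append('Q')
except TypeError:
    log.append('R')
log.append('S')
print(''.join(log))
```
RS

TypeError is caught by its specific handler, not RuntimeError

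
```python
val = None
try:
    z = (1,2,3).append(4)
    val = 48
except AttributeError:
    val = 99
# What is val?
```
99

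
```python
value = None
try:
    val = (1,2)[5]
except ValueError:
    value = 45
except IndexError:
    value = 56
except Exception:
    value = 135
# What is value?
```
56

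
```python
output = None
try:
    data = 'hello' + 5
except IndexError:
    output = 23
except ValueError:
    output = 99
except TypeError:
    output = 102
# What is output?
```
102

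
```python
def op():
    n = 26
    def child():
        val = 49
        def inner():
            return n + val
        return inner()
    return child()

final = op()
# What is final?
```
75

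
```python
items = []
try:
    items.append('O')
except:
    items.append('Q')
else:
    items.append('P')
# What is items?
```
['O', 'P']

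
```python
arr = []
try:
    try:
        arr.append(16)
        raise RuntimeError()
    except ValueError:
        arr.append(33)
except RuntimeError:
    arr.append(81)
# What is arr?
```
[16, 81]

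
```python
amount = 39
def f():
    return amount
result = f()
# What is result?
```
39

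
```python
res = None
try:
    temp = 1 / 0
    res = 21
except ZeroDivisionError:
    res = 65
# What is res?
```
65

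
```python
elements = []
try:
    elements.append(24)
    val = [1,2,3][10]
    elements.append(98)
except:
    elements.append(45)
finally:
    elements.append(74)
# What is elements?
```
[24, 45, 74]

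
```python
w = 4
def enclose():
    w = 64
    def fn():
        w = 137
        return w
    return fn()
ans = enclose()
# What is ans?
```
137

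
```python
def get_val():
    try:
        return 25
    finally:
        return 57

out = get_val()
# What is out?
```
57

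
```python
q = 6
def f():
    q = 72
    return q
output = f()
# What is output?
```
72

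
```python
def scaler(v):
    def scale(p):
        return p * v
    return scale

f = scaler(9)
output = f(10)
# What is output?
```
90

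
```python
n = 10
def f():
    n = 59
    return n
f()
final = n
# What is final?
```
10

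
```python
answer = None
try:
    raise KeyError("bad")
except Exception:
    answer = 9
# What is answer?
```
9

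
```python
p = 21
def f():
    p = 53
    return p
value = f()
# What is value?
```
53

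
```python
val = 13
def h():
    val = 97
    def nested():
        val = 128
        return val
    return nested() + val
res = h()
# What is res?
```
225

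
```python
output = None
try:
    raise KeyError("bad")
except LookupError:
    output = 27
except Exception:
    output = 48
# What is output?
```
27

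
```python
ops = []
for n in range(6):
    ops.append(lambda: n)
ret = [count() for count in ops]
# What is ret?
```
[5, 5, 5, 5, 5, 5]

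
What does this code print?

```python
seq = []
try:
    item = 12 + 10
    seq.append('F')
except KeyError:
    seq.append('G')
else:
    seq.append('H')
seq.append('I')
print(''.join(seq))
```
FHI

else block runs when no exception occurs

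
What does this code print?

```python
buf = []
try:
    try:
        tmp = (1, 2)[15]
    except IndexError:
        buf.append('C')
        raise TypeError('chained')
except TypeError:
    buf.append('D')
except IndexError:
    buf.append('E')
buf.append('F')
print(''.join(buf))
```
CDF

TypeError raised and caught, original IndexError not re-raised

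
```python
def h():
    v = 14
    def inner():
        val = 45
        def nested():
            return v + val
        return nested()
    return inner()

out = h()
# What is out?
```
59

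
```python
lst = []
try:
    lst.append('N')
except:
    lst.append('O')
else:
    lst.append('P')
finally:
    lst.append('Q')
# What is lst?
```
['N', 'P', 'Q']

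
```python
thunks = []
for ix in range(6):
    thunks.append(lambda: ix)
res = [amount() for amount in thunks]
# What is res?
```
[5, 5, 5, 5, 5, 5]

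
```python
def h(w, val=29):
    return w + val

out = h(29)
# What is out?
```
58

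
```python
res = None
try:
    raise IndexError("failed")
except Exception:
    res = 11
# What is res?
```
11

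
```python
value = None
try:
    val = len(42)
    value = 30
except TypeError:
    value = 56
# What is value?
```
56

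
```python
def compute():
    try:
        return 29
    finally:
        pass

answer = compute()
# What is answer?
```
29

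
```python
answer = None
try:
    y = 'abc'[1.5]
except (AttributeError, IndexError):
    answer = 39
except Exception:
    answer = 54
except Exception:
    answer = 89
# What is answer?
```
54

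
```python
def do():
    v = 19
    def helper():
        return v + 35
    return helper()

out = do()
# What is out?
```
54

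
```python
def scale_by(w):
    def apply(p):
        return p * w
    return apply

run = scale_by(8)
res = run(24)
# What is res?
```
192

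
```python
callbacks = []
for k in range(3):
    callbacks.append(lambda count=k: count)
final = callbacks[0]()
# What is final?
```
0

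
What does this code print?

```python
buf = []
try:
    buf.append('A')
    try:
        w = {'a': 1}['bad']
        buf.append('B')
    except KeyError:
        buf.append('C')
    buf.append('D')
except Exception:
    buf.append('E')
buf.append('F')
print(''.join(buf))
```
ACDF

Inner exception caught by inner handler, outer continues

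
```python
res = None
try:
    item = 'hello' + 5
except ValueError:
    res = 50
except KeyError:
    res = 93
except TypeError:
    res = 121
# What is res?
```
121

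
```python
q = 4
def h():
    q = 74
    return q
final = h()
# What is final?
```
74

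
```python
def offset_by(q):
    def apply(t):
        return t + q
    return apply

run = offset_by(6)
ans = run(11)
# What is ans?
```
17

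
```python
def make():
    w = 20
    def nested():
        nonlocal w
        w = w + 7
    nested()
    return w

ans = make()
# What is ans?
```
27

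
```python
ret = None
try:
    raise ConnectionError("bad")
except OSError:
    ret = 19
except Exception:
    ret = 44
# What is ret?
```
19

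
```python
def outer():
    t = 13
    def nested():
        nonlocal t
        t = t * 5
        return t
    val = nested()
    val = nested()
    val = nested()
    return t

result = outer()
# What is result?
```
1625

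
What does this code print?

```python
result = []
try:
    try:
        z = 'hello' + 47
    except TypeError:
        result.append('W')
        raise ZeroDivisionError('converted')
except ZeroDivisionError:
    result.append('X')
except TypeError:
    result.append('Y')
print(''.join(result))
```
WX

New ZeroDivisionError raised, caught by outer ZeroDivisionError handler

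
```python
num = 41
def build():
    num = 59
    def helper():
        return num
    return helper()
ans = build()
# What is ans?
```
59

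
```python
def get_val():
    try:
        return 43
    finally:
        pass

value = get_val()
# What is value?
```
43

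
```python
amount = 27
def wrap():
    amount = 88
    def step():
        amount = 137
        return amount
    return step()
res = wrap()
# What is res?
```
137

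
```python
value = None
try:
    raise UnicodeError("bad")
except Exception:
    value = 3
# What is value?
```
3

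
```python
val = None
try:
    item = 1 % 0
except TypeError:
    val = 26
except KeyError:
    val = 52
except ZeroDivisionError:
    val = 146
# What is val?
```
146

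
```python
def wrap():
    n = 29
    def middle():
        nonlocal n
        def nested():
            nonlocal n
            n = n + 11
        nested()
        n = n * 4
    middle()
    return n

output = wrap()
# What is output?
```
160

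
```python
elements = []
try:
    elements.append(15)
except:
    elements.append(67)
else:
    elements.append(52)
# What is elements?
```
[15, 52]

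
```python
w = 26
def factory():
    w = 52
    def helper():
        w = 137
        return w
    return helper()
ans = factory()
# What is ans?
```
137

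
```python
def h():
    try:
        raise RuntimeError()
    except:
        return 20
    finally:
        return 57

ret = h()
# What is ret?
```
57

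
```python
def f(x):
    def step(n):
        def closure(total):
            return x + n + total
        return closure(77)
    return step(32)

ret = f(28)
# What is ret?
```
137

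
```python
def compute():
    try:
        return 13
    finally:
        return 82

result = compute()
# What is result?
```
82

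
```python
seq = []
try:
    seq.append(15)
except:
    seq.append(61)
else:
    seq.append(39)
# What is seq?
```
[15, 39]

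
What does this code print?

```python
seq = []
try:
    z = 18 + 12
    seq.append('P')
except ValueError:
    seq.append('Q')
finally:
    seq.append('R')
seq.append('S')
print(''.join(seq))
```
PRS

finally runs after normal execution too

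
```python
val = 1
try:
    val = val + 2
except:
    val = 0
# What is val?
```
3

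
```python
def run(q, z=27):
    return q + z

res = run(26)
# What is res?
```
53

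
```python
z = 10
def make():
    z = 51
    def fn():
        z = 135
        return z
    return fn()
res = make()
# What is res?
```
135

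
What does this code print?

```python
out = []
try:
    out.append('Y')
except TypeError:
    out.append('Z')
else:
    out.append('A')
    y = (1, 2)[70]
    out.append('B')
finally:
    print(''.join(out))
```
YA

Try succeeds, else appends 'A', IndexError in else is uncaught, finally prints before exception propagates ('B' never appended)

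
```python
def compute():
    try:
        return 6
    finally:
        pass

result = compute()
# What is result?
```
6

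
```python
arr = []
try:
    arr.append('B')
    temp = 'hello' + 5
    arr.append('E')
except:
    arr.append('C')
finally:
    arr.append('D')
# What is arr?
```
['B', 'C', 'D']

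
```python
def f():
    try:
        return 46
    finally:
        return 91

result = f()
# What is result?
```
91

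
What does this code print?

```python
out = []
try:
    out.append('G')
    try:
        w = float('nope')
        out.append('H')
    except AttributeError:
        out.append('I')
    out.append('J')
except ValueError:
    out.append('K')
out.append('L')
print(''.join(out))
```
GKL

Inner handler doesn't match, propagates to outer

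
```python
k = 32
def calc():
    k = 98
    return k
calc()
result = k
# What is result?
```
32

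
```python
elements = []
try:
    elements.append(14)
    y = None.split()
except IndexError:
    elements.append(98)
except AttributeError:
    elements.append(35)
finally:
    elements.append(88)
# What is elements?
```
[14, 35, 88]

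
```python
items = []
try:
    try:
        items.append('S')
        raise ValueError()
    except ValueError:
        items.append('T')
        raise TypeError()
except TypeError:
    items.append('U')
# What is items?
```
['S', 'T', 'U']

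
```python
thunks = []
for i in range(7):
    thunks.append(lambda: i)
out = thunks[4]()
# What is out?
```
6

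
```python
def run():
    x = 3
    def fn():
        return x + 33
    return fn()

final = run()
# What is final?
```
36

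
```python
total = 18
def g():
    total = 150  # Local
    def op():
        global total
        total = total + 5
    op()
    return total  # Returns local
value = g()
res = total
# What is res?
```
23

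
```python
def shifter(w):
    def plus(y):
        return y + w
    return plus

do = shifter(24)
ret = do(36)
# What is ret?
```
60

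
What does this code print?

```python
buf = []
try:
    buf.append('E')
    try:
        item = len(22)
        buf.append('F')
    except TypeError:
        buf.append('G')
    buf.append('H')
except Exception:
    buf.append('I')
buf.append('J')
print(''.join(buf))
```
EGHJ

Inner exception caught by inner handler, outer continues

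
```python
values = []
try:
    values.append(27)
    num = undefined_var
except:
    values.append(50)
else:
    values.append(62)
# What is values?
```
[27, 50]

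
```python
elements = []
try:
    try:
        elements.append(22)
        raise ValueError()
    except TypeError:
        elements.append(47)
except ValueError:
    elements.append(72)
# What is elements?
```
[22, 72]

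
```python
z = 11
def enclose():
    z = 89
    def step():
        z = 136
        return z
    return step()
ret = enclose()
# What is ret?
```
136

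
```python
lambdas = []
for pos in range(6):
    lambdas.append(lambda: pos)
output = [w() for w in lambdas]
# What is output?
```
[5, 5, 5, 5, 5, 5]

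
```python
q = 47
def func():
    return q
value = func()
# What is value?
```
47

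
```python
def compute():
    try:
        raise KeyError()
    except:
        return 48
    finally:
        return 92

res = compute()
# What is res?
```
92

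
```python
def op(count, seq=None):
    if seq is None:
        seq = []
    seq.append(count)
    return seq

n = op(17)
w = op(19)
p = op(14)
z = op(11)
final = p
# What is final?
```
[14]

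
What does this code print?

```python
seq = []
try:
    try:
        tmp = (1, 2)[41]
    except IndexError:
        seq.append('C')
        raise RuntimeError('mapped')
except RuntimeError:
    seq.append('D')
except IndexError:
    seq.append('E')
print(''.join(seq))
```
CD

New RuntimeError raised, caught by outer RuntimeError handler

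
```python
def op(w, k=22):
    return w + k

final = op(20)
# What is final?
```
42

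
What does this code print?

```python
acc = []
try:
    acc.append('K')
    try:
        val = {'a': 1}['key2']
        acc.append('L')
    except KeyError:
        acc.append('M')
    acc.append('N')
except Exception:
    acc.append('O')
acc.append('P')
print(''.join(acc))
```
KMNP

Inner exception caught by inner handler, outer continues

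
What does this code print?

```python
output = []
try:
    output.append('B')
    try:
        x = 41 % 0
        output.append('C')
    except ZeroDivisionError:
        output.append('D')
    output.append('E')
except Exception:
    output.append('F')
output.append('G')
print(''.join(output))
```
BDEG

Inner exception caught by inner handler, outer continues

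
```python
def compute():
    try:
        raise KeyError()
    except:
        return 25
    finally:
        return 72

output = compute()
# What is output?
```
72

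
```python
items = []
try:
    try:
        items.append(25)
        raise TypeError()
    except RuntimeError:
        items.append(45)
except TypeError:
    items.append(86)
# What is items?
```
[25, 86]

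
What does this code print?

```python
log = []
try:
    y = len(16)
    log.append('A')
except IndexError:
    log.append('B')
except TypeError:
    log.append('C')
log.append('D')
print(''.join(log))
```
CD

TypeError is caught by its specific handler, not IndexError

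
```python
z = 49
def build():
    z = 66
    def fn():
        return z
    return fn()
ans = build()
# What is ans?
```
66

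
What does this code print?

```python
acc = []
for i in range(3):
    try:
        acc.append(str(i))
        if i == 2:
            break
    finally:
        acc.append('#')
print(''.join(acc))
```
0#1#2#

finally runs even when breaking out of loop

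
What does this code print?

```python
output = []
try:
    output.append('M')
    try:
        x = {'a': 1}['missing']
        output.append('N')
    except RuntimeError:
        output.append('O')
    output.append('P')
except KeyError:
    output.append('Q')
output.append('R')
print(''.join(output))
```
MQR

Inner handler doesn't match, propagates to outer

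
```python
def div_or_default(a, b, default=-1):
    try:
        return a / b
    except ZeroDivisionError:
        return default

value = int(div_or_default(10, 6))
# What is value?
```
1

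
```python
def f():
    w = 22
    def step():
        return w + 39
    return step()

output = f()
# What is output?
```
61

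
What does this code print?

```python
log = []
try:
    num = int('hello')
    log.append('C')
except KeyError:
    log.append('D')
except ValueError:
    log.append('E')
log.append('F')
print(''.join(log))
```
EF

ValueError is caught by its specific handler, not KeyError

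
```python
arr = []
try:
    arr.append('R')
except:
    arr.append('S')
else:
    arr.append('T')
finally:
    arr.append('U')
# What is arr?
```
['R', 'T', 'U']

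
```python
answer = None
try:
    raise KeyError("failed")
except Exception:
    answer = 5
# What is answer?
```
5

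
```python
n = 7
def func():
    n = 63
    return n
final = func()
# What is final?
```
63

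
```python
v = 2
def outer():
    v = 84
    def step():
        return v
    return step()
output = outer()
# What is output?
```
84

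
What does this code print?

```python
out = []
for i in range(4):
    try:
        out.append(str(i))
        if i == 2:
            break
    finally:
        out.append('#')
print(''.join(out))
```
0#1#2#

finally runs even when breaking out of loop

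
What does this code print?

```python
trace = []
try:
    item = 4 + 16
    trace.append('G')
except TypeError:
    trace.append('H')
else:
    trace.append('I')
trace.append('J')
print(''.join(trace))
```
GIJ

else block runs when no exception occurs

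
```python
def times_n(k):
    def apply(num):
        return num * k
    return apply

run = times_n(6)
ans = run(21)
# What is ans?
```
126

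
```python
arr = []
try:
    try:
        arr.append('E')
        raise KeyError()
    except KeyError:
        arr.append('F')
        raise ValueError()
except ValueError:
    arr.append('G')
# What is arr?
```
['E', 'F', 'G']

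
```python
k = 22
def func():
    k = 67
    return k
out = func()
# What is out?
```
67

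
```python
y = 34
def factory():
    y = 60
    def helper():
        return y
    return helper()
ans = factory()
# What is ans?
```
60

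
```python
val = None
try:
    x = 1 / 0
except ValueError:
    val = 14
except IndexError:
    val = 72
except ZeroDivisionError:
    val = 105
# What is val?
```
105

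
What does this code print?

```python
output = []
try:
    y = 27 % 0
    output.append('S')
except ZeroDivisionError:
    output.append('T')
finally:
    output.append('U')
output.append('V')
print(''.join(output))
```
TUV

finally always runs, even after exception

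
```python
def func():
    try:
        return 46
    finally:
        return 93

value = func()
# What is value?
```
93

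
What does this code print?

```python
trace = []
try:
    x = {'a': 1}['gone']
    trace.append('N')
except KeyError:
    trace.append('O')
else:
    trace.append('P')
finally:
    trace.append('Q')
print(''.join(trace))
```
OQ

Exception: except runs, else skipped, finally runs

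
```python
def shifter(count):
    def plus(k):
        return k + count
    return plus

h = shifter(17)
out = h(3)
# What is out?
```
20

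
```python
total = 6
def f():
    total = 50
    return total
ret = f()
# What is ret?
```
50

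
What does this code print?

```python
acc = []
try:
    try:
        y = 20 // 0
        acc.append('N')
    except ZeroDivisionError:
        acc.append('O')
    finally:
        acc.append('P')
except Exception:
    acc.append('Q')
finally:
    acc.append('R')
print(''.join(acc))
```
OPR

Both finally blocks run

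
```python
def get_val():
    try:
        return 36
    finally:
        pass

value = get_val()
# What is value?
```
36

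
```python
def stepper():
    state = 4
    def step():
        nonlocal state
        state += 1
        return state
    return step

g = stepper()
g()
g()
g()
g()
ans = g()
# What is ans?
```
9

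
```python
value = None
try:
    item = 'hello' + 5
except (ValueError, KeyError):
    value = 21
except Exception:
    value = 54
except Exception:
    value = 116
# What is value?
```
54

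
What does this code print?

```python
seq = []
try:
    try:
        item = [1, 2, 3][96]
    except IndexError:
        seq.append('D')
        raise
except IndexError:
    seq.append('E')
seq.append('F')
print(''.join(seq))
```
DEF

raise without argument re-raises current exception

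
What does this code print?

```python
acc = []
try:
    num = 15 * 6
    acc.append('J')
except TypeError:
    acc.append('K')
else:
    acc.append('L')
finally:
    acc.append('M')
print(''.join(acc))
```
JLM

else runs before finally when no exception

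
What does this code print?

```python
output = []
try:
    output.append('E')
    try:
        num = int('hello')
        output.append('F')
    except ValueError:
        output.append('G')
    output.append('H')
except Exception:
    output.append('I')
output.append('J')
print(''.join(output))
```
EGHJ

Inner exception caught by inner handler, outer continues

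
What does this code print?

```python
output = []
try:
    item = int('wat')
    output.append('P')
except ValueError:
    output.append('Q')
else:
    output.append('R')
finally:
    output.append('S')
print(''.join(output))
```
QS

Exception: except runs, else skipped, finally runs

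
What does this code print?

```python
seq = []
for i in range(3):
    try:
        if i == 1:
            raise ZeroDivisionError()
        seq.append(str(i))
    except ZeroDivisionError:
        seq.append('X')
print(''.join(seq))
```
0X2

Exception on i=1 caught, loop continues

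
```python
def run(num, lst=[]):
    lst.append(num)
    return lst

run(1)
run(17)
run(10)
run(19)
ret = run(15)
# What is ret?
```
[1, 17, 10, 19, 15]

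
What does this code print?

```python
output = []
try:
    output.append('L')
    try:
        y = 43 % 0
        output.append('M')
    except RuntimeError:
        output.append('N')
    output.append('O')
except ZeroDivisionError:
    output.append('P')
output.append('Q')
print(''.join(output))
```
LPQ

Inner handler doesn't match, propagates to outer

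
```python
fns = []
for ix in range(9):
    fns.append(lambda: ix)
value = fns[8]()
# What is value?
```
8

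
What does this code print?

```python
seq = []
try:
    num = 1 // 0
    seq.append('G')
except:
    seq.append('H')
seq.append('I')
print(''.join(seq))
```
HI

Exception raised in try, caught by bare except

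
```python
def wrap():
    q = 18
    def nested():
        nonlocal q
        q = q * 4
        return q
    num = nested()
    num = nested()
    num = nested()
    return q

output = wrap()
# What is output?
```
1152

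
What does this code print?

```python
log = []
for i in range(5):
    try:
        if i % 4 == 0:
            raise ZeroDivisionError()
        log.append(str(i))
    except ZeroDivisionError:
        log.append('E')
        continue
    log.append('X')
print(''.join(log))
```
E1X2X3XE

continue in except skips rest of loop body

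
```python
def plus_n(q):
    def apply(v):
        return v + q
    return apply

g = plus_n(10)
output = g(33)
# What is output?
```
43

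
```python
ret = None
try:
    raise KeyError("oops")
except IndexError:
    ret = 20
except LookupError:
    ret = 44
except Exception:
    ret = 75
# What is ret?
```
44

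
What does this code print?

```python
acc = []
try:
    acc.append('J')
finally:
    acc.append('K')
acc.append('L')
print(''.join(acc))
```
JKL

try/finally without except, no exception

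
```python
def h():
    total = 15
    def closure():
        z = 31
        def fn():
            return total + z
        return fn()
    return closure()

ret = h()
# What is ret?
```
46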